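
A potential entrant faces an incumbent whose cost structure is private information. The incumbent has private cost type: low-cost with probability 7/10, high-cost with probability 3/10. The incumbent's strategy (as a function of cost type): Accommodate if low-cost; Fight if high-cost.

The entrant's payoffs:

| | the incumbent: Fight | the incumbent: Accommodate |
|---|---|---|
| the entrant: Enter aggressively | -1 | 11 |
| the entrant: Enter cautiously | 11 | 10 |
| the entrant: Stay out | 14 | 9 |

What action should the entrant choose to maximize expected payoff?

Stay out

Compute the entrant's expected payoff for each action, taking the expectation over the incumbent's type.
E[Enter aggressively] = 7/10·(11) + 3/10·(-1) = 37/5
E[Enter cautiously] = 7/10·(10) + 3/10·(11) = 103/10
E[Stay out] = 7/10·(9) + 3/10·(14) = 21/2
Best response: Stay out (21/2 is the largest).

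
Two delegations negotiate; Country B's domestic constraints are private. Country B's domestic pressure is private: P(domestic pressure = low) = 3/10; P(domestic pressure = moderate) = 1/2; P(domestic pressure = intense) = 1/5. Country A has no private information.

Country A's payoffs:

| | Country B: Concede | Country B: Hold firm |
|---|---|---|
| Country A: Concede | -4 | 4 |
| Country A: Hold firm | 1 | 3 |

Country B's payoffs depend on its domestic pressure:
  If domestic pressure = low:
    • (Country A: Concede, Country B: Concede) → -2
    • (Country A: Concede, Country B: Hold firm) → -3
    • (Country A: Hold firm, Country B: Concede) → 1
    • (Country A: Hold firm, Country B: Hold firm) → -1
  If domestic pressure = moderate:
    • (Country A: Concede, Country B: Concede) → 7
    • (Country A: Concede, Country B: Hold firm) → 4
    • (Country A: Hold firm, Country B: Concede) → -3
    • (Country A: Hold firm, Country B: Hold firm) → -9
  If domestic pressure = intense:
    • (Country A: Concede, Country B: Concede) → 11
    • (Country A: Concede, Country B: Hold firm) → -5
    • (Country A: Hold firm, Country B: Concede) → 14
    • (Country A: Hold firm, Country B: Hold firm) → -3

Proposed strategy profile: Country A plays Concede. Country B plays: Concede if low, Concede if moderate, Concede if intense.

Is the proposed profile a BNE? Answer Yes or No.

No

Country A plays Concede: E[Concede] = 3/10·(-4) + 1/2·(-4) + 1/5·(-4) = -4; E[Hold firm] = 1. Not best-responding. ✗
Country B (domestic pressure low), facing Concede: Concede gives -2, Hold firm gives -3. Proposed Concede is best. ✓
Country B (domestic pressure moderate), facing Concede: Concede gives 7, Hold firm gives 4. Proposed Concede is best. ✓
Country B (domestic pressure intense), facing Concede: Concede gives 11, Hold firm gives -5. Proposed Concede is best. ✓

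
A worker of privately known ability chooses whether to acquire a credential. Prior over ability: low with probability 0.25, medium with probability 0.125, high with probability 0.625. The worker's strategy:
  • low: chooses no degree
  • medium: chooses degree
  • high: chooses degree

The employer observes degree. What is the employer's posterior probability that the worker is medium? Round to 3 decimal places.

0.167

P(degree) = 0.25·0 + 0.125·1 + 0.625·1 = 0.75
P(medium | degree) = (0.125·1) / 0.75 = 0.125 / 0.75 = 0.166667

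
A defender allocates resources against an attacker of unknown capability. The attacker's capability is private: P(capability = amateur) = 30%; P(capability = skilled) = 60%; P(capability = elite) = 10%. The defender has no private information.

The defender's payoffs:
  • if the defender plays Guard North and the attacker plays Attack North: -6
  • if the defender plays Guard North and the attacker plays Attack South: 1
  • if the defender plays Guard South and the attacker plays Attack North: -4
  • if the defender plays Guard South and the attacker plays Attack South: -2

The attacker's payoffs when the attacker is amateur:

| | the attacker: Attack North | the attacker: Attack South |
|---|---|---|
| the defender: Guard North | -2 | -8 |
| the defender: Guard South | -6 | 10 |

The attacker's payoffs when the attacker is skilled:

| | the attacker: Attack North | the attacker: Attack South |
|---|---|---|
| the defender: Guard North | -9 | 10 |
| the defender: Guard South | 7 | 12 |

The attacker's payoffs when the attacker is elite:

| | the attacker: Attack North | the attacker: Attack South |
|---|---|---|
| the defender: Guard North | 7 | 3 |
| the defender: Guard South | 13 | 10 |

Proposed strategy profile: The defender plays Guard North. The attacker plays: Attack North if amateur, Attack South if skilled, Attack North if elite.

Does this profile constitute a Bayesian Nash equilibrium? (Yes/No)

Yes

A profile is a BNE iff every type of every player is best-responding given beliefs about the other side.
The defender plays Guard North: E[Guard North] = 0.3·(-6) + 0.6·(1) + 0.1·(-6) = -1.8; E[Guard South] = -2.8. Best-responding. ✓
The attacker (capability amateur), facing Guard North: Attack North gives -2, Attack South gives -8. Proposed Attack North is best. ✓
The attacker (capability skilled), facing Guard North: Attack North gives -9, Attack South gives 10. Proposed Attack South is best. ✓
The attacker (capability elite), facing Guard North: Attack North gives 7, Attack South gives 3. Proposed Attack North is best. ✓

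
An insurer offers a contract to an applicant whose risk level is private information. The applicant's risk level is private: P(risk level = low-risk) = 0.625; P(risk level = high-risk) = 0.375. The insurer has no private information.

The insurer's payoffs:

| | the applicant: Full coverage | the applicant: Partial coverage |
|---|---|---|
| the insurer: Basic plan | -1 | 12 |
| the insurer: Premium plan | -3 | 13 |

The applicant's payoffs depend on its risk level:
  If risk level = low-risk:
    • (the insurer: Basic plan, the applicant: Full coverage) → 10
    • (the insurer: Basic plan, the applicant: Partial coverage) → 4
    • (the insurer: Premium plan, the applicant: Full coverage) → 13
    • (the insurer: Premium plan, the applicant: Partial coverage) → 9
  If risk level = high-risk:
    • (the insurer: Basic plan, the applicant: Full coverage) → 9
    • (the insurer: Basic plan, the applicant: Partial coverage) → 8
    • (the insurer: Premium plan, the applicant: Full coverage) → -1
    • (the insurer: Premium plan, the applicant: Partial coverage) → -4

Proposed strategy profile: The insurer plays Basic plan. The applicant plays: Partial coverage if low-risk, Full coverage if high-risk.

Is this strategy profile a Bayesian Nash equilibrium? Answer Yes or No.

No

A profile is a BNE iff every type of every player is best-responding given beliefs about the other side.
The insurer plays Basic plan: E[Basic plan] = 0.625·(12) + 0.375·(-1) = 7.125; E[Premium plan] = 7. Best-responding. ✓
The applicant (risk level low-risk), facing Basic plan: Full coverage gives 10, Partial coverage gives 4. Proposed Partial coverage is not best — profitable deviation exists. ✗
The applicant (risk level high-risk), facing Basic plan: Full coverage gives 9, Partial coverage gives 8. Proposed Full coverage is best. ✓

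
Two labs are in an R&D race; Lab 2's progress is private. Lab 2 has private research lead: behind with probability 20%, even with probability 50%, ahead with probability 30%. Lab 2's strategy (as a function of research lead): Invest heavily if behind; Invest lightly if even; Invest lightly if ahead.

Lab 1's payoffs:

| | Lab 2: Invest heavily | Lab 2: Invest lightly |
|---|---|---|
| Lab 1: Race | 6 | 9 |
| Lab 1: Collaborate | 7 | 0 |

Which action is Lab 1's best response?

Race

E[Race] = 0.2·(6) + 0.5·(9) + 0.3·(9) = 8.4
E[Collaborate] = 0.2·(7) + 0.5·(0) + 0.3·(0) = 1.4
Best response: Race (8.4 is the largest).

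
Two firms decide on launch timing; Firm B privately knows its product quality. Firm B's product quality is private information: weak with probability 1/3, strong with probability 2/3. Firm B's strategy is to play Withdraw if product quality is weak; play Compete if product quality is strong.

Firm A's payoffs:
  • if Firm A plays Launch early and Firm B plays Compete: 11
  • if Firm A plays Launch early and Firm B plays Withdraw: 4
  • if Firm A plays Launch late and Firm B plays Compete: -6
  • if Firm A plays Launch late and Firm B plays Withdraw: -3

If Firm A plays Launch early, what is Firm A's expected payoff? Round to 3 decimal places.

8.667

E[Launch early] = 1/3·4 + 2/3·11 = 4/3 + 22/3 = 26/3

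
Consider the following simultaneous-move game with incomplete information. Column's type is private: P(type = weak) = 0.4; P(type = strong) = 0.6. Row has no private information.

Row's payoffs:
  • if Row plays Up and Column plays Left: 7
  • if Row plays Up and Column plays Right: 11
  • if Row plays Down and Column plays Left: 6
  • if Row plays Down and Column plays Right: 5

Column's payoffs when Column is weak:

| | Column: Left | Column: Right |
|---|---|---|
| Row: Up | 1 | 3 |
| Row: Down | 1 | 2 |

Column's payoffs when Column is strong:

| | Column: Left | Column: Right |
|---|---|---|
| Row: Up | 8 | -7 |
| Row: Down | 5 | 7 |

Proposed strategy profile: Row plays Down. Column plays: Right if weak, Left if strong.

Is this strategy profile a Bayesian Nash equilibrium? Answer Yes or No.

A profile is a BNE iff every type of every player is best-responding given beliefs about the other side.
Row plays Down: E[Down] = 0.4·(5) + 0.6·(6) = 5.6; E[Up] = 8.6. Not best-responding. ✗
Column (type weak), facing Down: Left gives 1, Right gives 2. Proposed Right is best. ✓
Column (type strong), facing Down: Left gives 5, Right gives 7. Proposed Left is not best — profitable deviation exists. ✗

No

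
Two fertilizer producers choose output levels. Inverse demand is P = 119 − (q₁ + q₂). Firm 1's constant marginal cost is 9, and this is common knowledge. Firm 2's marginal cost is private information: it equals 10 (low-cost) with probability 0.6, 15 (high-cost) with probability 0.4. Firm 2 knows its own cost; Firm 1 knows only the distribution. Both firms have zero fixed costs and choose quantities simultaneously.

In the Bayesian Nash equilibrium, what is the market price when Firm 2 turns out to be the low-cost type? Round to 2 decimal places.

45.67

Firm 2 with cost c maximizes (119 − (q₁+q₂) − c)·q₂, giving q₂(c) = (119 − c − q₁)/2.
E[c₂] = 0.6·10 + 0.4·15 = 12
Firm 1's FOC against E[q₂] yields q₁ = (119 − 2·9 + E[c₂])/3 = (119 − 18 + 12)/3 = 37.6667.
q₂(low-cost) = 35.6667, so P = 119 − (37.6667 + 35.6667) = 45.6667.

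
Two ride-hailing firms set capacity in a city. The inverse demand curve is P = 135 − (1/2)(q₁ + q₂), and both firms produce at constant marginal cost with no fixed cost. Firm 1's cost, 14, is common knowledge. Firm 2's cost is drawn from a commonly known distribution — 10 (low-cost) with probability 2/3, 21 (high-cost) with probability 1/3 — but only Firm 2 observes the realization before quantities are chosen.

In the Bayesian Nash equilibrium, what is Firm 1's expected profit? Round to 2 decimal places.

Type-c best response for Firm 2: q₂(c) = (135 − c) − q₁/2.
Firm 1 maximizes expected profit; its first-order condition is 135 − q₁ − (1/2)E[q₂] − 14 = 0.
Substituting E[q₂] and solving: E[c₂] = 13.6667, so q₁ = (135 − 2·14 + 13.6667)/(3/2) = 80.4444.
E[P] = 135 − (1/2)·(q₁ + E[q₂]) = 54.2222; Firm 1's expected profit = (E[P] − 14)·q₁ = (54.2222 − 14)·80.4444 = 3235.65.

3235.65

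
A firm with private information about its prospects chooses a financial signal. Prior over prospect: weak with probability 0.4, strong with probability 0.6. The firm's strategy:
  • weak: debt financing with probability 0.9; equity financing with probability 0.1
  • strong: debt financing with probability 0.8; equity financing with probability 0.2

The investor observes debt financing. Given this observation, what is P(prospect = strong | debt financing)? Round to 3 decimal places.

0.571

P(debt financing) = 0.4·0.9 + 0.6·0.8 = 0.84
P(strong | debt financing) = (0.6·0.8) / 0.84 = 0.48 / 0.84 = 0.571429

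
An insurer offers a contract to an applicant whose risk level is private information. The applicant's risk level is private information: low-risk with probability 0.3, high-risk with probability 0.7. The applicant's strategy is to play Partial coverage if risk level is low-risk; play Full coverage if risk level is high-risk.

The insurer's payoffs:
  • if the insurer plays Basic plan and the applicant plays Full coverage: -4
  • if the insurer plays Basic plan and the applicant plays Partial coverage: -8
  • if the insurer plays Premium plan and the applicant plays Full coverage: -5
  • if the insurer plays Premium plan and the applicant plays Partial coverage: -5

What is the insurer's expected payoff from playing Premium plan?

-5

E[Premium plan] = 0.3·(-5) + 0.7·(-5) = (-1.5) + (-3.5) = -5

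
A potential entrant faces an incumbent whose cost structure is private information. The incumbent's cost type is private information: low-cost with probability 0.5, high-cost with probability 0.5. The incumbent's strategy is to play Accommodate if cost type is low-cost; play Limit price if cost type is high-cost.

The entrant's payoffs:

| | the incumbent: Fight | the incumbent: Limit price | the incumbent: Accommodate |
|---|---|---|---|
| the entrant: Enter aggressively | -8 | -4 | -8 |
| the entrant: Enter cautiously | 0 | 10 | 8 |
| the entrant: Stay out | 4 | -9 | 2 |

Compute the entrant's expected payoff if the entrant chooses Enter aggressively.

-6

E[Enter aggressively] = 0.5·(-8) + 0.5·(-4) = (-4) + (-2) = -6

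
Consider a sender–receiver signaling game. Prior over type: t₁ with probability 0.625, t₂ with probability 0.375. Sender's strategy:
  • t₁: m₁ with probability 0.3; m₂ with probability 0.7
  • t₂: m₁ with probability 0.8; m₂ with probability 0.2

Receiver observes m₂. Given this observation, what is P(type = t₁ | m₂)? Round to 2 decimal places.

P(m₂) = 0.625·0.7 + 0.375·0.2 = 0.5125
P(t₁ | m₂) = (0.625·0.7) / 0.5125 = 0.4375 / 0.5125 = 0.853659

0.85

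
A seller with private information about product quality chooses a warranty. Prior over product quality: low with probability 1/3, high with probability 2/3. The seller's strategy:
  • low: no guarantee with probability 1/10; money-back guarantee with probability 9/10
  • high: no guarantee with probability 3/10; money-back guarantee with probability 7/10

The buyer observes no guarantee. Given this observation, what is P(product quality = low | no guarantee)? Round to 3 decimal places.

P(no guarantee) = (1/3)·(1/10) + (2/3)·(3/10) = 7/30
P(low | no guarantee) = ((1/3)·(1/10)) / (7/30) = (1/30) / (7/30) = 1/7

0.143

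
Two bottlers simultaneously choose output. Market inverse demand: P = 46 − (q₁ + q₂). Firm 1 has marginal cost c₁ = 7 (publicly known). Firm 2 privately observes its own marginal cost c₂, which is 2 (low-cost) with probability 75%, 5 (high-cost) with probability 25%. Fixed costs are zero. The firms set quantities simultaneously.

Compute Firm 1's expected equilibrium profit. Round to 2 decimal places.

Type-c best response for Firm 2: q₂(c) = (46 − c)/2 − q₁/2.
Firm 1 maximizes expected profit; its first-order condition is 46 − 2q₁ − E[q₂] − 7 = 0.
Substituting E[q₂] and solving: E[c₂] = 2.75, so q₁ = (46 − 2·7 + 2.75)/3 = 11.5833.
E[P] = 46 − (q₁ + E[q₂]) = 18.5833; Firm 1's expected profit = (E[P] − 7)·q₁ = (18.5833 − 7)·11.5833 = 134.174.

134.17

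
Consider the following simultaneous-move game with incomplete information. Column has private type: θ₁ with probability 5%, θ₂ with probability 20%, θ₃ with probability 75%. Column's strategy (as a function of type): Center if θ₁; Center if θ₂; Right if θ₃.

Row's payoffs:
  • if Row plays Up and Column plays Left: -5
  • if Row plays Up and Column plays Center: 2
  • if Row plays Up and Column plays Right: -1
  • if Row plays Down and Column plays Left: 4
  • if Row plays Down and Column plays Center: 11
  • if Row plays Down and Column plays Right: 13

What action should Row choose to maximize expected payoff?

E[Up] = 0.05·(2) + 0.2·(2) + 0.75·(-1) = -0.25
E[Down] = 0.05·(11) + 0.2·(11) + 0.75·(13) = 12.5
Best response: Down (12.5 is the largest).

Down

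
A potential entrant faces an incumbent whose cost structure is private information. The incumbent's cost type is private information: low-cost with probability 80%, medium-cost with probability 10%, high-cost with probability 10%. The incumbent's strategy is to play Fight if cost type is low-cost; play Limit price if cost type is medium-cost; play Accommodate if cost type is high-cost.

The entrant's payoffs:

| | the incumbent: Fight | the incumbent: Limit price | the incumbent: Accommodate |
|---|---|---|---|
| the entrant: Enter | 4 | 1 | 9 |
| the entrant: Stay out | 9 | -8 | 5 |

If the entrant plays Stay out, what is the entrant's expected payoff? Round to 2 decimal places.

6.90

E[Stay out] = 0.8·9 + 0.1·(-8) + 0.1·5 = 7.2 + (-0.8) + 0.5 = 6.9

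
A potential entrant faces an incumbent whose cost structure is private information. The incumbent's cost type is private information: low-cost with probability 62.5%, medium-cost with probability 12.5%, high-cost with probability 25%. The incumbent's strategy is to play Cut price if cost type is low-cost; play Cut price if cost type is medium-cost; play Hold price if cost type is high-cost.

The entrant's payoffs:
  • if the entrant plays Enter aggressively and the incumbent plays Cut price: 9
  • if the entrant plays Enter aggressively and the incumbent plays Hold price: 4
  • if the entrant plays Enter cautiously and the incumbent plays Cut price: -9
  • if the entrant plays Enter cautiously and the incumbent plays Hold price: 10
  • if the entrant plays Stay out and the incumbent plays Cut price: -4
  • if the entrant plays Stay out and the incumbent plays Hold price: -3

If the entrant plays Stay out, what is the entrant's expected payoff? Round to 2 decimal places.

E[Stay out] = 0.625·(-4) + 0.125·(-4) + 0.25·(-3) = (-2.5) + (-0.5) + (-0.75) = -3.75

-3.75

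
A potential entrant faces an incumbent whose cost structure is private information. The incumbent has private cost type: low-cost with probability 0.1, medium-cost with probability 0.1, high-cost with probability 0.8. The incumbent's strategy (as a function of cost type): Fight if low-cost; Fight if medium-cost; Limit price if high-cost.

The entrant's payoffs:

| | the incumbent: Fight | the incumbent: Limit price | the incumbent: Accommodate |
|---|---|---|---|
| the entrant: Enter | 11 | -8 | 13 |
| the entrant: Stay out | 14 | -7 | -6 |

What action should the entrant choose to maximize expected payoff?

Stay out

E[Enter] = 0.1·(11) + 0.1·(11) + 0.8·(-8) = -4.2
E[Stay out] = 0.1·(14) + 0.1·(14) + 0.8·(-7) = -2.8
Best response: Stay out (-2.8 is the largest).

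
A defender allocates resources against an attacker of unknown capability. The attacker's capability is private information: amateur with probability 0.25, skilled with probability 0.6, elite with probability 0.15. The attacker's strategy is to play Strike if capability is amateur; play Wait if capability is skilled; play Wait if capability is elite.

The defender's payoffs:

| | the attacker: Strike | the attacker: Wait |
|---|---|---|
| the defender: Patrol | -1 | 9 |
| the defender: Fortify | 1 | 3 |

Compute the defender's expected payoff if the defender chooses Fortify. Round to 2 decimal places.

2.50

Take the expectation over the attacker's capability, weighting each type's action by its prior probability.
E[Fortify] = 0.25·1 + 0.6·3 + 0.15·3 = 0.25 + 1.8 + 0.45 = 2.5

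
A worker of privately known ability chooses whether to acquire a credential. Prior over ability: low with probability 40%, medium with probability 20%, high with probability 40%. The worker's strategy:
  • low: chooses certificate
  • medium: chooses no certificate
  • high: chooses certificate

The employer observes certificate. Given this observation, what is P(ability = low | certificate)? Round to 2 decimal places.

0.50

Apply Bayes' rule using the sender's strategy as the likelihood.
P(certificate) = 0.4·1 + 0.2·0 + 0.4·1 = 0.8
P(low | certificate) = (0.4·1) / 0.8 = 0.4 / 0.8 = 0.5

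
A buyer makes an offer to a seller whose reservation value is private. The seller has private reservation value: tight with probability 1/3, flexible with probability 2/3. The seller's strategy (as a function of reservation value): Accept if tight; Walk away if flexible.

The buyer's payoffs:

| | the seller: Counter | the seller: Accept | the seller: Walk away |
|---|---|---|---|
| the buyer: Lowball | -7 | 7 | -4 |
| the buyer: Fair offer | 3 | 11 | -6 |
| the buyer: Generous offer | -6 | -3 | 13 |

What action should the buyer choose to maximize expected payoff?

Compute the buyer's expected payoff for each action, taking the expectation over the seller's type.
E[Lowball] = 1/3·(7) + 2/3·(-4) = -1/3
E[Fair offer] = 1/3·(11) + 2/3·(-6) = -1/3
E[Generous offer] = 1/3·(-3) + 2/3·(13) = 23/3
Best response: Generous offer (23/3 is the largest).

Generous offer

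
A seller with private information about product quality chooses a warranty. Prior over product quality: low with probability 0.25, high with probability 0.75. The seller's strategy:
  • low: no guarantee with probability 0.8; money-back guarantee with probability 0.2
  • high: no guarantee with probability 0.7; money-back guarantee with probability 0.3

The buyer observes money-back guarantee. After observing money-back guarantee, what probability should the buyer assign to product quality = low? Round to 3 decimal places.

0.182

Apply Bayes' rule using the sender's strategy as the likelihood.
P(money-back guarantee) = 0.25·0.2 + 0.75·0.3 = 0.275
P(low | money-back guarantee) = (0.25·0.2) / 0.275 = 0.05 / 0.275 = 0.181818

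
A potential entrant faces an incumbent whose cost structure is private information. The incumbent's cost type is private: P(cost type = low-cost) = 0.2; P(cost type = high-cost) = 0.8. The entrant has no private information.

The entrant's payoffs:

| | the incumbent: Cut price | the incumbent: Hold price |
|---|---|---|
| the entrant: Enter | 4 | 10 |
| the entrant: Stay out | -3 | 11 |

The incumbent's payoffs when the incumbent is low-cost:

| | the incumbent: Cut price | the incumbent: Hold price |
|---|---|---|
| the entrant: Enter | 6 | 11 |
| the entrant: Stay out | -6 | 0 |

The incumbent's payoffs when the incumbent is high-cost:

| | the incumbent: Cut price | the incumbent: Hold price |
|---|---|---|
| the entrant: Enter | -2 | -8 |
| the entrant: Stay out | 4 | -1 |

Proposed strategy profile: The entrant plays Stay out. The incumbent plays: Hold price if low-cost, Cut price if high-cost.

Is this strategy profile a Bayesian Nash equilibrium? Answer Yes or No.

No

The entrant plays Stay out: E[Stay out] = 0.2·(11) + 0.8·(-3) = -0.2; E[Enter] = 5.2. Not best-responding. ✗
The incumbent (cost type low-cost), facing Stay out: Cut price gives -6, Hold price gives 0. Proposed Hold price is best. ✓
The incumbent (cost type high-cost), facing Stay out: Cut price gives 4, Hold price gives -1. Proposed Cut price is best. ✓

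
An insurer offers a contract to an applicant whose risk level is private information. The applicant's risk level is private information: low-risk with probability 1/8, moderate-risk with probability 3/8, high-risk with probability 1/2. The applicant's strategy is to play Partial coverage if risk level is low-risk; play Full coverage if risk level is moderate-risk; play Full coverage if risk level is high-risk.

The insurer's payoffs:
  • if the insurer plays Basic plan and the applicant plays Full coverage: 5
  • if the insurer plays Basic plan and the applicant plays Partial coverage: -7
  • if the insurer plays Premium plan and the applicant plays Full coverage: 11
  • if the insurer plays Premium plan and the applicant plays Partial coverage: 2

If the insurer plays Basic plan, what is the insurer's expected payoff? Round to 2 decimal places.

3.50

Take the expectation over the applicant's risk level, weighting each type's action by its prior probability.
E[Basic plan] = 1/8·(-7) + 3/8·5 + 1/2·5 = (-7/8) + 15/8 + 5/2 = 7/2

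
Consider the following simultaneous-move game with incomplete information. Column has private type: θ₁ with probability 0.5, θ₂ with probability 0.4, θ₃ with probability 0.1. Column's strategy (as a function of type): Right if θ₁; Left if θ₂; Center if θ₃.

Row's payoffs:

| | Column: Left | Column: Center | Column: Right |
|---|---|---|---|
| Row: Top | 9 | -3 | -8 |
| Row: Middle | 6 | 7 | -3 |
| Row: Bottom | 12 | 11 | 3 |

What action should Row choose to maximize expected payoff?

Bottom

Compute Row's expected payoff for each action, taking the expectation over Column's type.
E[Top] = 0.5·(-8) + 0.4·(9) + 0.1·(-3) = -0.7
E[Middle] = 0.5·(-3) + 0.4·(6) + 0.1·(7) = 1.6
E[Bottom] = 0.5·(3) + 0.4·(12) + 0.1·(11) = 7.4
Best response: Bottom (7.4 is the largest).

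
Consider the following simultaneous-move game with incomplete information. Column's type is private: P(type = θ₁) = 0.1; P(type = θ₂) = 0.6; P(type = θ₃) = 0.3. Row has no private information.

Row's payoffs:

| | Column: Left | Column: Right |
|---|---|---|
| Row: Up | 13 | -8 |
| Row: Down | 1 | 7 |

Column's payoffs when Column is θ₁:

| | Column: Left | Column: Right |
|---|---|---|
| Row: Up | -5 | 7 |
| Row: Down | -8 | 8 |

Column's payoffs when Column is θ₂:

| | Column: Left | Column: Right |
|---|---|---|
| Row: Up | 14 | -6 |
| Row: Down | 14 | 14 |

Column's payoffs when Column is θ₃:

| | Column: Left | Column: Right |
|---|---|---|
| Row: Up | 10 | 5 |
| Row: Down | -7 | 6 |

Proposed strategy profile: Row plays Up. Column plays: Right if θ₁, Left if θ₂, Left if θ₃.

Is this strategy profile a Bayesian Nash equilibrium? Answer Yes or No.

Row plays Up: E[Up] = 0.1·(-8) + 0.6·(13) + 0.3·(13) = 10.9; E[Down] = 1.6. Best-responding. ✓
Column (type θ₁), facing Up: Left gives -5, Right gives 7. Proposed Right is best. ✓
Column (type θ₂), facing Up: Left gives 14, Right gives -6. Proposed Left is best. ✓
Column (type θ₃), facing Up: Left gives 10, Right gives 5. Proposed Left is best. ✓

Yes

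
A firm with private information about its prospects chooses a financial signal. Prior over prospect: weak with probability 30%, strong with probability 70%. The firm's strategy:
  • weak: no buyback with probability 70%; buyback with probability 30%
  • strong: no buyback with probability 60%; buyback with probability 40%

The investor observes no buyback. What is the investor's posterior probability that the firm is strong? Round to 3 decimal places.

0.667

Apply Bayes' rule using the sender's strategy as the likelihood.
P(no buyback) = 0.3·0.7 + 0.7·0.6 = 0.63
P(strong | no buyback) = (0.7·0.6) / 0.63 = 0.42 / 0.63 = 0.666667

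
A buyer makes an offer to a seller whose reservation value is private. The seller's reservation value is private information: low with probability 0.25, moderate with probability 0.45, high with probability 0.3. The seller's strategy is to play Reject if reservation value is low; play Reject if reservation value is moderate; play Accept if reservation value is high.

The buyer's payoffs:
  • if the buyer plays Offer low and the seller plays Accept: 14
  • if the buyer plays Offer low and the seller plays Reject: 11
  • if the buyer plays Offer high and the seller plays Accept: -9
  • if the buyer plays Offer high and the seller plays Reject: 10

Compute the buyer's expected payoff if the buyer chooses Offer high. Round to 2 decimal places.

4.30

E[Offer high] = 0.25·10 + 0.45·10 + 0.3·(-9) = 2.5 + 4.5 + (-2.7) = 4.3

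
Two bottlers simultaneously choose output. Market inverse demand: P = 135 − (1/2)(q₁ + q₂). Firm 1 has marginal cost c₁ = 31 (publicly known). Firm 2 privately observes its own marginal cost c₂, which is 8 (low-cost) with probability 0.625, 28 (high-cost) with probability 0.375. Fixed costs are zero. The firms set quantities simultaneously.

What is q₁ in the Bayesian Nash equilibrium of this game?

Firm 2 with cost c maximizes (135 − (1/2)(q₁+q₂) − c)·q₂, giving q₂(c) = (135 − c − (1/2)q₁).
E[c₂] = 0.625·8 + 0.375·28 = 15.5
Firm 1's FOC against E[q₂] yields q₁ = (135 − 2·31 + E[c₂])/(3/2) = (135 − 62 + 15.5)/(3/2) = 59.

59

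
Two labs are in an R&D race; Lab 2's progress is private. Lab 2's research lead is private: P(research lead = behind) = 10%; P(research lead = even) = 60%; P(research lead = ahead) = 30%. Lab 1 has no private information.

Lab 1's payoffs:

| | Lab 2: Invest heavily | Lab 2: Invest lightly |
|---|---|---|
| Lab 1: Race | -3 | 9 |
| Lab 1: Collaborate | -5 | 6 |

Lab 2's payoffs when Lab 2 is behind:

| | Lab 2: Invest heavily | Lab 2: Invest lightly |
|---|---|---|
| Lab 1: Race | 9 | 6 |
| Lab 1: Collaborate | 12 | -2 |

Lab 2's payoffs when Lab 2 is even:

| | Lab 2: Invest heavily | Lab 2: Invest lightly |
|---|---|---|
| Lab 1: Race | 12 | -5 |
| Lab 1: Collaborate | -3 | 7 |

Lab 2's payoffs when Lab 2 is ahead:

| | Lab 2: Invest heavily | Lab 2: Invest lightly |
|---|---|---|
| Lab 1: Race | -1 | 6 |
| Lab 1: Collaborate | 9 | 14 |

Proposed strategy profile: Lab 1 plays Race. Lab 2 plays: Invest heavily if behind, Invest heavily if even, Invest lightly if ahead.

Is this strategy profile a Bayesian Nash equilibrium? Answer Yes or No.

Lab 1 plays Race: E[Race] = 0.1·(-3) + 0.6·(-3) + 0.3·(9) = 0.6; E[Collaborate] = -1.7. Best-responding. ✓
Lab 2 (research lead behind), facing Race: Invest heavily gives 9, Invest lightly gives 6. Proposed Invest heavily is best. ✓
Lab 2 (research lead even), facing Race: Invest heavily gives 12, Invest lightly gives -5. Proposed Invest heavily is best. ✓
Lab 2 (research lead ahead), facing Race: Invest heavily gives -1, Invest lightly gives 6. Proposed Invest lightly is best. ✓

Yes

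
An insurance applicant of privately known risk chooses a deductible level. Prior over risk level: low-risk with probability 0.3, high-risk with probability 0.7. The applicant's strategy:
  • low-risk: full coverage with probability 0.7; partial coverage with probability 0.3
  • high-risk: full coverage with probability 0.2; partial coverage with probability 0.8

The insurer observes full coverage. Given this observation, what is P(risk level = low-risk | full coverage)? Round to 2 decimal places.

P(full coverage) = 0.3·0.7 + 0.7·0.2 = 0.35
P(low-risk | full coverage) = (0.3·0.7) / 0.35 = 0.21 / 0.35 = 0.6

0.60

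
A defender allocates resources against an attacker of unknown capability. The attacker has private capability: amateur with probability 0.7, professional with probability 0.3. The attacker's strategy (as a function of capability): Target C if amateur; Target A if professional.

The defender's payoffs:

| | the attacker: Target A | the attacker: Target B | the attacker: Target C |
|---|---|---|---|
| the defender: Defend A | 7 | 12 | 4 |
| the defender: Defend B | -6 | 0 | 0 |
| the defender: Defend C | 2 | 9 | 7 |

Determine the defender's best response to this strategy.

E[Defend A] = 0.7·(4) + 0.3·(7) = 4.9
E[Defend B] = 0.7·(0) + 0.3·(-6) = -1.8
E[Defend C] = 0.7·(7) + 0.3·(2) = 5.5
Best response: Defend C (5.5 is the largest).

Defend C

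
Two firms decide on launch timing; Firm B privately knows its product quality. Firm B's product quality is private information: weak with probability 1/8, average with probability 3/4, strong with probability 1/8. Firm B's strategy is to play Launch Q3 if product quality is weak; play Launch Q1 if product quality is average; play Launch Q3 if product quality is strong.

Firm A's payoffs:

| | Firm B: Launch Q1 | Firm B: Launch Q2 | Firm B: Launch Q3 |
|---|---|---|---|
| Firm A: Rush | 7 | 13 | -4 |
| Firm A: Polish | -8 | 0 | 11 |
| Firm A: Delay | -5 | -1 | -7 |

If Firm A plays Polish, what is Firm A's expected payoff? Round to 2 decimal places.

-3.25

Take the expectation over Firm B's product quality, weighting each type's action by its prior probability.
E[Polish] = 1/8·11 + 3/4·(-8) + 1/8·11 = 11/8 + (-6) + 11/8 = -13/4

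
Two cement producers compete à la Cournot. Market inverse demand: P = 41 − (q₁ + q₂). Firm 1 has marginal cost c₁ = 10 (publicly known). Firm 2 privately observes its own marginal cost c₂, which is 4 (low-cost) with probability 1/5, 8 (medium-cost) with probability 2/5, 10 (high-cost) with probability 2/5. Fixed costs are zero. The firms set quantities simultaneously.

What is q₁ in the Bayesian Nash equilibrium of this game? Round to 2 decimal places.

9.67

Firm 2 with cost c maximizes (41 − (q₁+q₂) − c)·q₂, giving q₂(c) = (41 − c − q₁)/2.
E[c₂] = 1/5·4 + 2/5·8 + 2/5·10 = 8
Firm 1's FOC against E[q₂] yields q₁ = (41 − 2·10 + E[c₂])/3 = (41 − 20 + 8)/3 = 9.66667.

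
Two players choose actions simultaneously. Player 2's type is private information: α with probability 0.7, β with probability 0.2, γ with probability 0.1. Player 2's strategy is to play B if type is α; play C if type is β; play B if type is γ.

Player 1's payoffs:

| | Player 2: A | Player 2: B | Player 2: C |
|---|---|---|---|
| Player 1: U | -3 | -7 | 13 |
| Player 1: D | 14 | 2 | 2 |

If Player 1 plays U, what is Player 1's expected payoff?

-3

Take the expectation over Player 2's type, weighting each type's action by its prior probability.
E[U] = 0.7·(-7) + 0.2·13 + 0.1·(-7) = (-4.9) + 2.6 + (-0.7) = -3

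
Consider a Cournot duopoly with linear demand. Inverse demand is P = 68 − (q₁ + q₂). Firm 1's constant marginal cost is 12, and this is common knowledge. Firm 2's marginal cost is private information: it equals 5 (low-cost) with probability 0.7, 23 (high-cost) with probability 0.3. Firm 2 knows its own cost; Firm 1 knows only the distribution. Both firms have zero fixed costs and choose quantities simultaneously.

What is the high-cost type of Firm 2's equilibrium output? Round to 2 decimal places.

13.43

Firm 2 with cost c maximizes (68 − (q₁+q₂) − c)·q₂, giving q₂(c) = (68 − c − q₁)/2.
E[c₂] = 0.7·5 + 0.3·23 = 10.4
Firm 1's FOC against E[q₂] yields q₁ = (68 − 2·12 + E[c₂])/3 = (68 − 24 + 10.4)/3 = 18.1333.
q₂(high-cost) = (68 − 23 − 18.1333)/2 = 13.4333.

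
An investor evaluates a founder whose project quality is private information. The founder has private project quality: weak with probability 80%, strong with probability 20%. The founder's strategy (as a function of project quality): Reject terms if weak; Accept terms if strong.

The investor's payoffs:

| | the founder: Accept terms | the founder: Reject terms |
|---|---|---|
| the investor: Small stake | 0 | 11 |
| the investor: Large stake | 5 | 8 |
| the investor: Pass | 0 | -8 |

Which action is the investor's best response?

E[Small stake] = 0.8·(11) + 0.2·(0) = 8.8
E[Large stake] = 0.8·(8) + 0.2·(5) = 7.4
E[Pass] = 0.8·(-8) + 0.2·(0) = -6.4
Best response: Small stake (8.8 is the largest).

Small stake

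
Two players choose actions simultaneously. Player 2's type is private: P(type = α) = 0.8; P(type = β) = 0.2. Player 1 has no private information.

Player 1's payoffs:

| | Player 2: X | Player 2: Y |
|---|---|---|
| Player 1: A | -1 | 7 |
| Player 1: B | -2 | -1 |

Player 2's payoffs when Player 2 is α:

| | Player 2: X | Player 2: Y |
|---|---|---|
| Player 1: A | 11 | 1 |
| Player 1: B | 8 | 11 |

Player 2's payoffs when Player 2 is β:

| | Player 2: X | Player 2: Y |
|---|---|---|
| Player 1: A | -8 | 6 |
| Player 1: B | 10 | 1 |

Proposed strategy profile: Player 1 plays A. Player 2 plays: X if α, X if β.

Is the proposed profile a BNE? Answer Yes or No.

No

A profile is a BNE iff every type of every player is best-responding given beliefs about the other side.
Player 1 plays A: E[A] = 0.8·(-1) + 0.2·(-1) = -1; E[B] = -2. Best-responding. ✓
Player 2 (type α), facing A: X gives 11, Y gives 1. Proposed X is best. ✓
Player 2 (type β), facing A: X gives -8, Y gives 6. Proposed X is not best — profitable deviation exists. ✗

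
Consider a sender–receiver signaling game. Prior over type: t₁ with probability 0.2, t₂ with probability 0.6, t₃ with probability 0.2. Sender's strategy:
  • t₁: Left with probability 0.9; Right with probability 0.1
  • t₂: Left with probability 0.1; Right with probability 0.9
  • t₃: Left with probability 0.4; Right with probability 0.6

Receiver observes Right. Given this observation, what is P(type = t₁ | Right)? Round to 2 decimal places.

Apply Bayes' rule using the sender's strategy as the likelihood.
P(Right) = 0.2·0.1 + 0.6·0.9 + 0.2·0.6 = 0.68
P(t₁ | Right) = (0.2·0.1) / 0.68 = 0.02 / 0.68 = 0.0294118

0.03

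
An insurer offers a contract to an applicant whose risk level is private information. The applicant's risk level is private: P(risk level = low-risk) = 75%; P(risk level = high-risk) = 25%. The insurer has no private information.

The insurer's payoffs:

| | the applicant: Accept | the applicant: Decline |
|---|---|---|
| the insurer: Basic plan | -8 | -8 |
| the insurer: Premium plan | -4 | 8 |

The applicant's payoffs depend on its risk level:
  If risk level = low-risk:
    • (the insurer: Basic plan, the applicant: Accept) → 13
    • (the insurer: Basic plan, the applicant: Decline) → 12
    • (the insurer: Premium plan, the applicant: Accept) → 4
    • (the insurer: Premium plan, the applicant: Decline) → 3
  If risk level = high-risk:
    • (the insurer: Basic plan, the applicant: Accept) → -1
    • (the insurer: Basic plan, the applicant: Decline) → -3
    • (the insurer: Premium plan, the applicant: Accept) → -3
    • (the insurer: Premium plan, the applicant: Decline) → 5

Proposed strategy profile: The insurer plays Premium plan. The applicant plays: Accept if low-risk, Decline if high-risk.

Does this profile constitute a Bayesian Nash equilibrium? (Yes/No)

Yes

A profile is a BNE iff every type of every player is best-responding given beliefs about the other side.
The insurer plays Premium plan: E[Premium plan] = 0.75·(-4) + 0.25·(8) = -1; E[Basic plan] = -8. Best-responding. ✓
The applicant (risk level low-risk), facing Premium plan: Accept gives 4, Decline gives 3. Proposed Accept is best. ✓
The applicant (risk level high-risk), facing Premium plan: Accept gives -3, Decline gives 5. Proposed Decline is best. ✓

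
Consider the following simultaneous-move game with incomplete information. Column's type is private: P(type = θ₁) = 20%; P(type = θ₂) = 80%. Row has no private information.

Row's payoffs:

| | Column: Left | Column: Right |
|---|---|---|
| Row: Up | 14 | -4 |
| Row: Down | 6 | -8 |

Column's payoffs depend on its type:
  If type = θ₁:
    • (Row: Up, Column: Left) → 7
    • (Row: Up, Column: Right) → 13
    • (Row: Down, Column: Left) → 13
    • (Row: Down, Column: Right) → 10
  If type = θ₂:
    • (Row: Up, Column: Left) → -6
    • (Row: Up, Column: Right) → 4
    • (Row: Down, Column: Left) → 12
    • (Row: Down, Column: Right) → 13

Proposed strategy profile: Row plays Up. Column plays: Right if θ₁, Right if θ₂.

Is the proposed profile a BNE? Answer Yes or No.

Yes

A profile is a BNE iff every type of every player is best-responding given beliefs about the other side.
Row plays Up: E[Up] = 0.2·(-4) + 0.8·(-4) = -4; E[Down] = -8. Best-responding. ✓
Column (type θ₁), facing Up: Left gives 7, Right gives 13. Proposed Right is best. ✓
Column (type θ₂), facing Up: Left gives -6, Right gives 4. Proposed Right is best. ✓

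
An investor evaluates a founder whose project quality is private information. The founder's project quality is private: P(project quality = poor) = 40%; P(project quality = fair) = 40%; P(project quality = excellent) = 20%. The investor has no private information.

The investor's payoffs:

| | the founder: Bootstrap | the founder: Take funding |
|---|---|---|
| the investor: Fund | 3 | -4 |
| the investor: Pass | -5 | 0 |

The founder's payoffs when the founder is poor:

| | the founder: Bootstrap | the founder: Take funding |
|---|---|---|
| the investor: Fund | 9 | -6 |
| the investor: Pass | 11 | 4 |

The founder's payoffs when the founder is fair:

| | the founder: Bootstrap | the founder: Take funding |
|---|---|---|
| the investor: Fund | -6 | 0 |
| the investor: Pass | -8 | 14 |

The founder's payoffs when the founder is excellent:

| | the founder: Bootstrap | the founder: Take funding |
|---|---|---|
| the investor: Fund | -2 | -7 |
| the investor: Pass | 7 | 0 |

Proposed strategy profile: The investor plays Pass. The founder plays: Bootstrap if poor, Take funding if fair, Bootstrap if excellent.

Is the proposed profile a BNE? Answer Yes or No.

The investor plays Pass: E[Pass] = 0.4·(-5) + 0.4·(0) + 0.2·(-5) = -3; E[Fund] = 0.2. Not best-responding. ✗
The founder (project quality poor), facing Pass: Bootstrap gives 11, Take funding gives 4. Proposed Bootstrap is best. ✓
The founder (project quality fair), facing Pass: Bootstrap gives -8, Take funding gives 14. Proposed Take funding is best. ✓
The founder (project quality excellent), facing Pass: Bootstrap gives 7, Take funding gives 0. Proposed Bootstrap is best. ✓

No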